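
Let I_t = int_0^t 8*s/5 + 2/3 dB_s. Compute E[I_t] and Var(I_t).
E[I_t] = 0; Var(I_t) = 4*t*(48*t^2 + 60*t + 25)/225

The Itô integral of a deterministic integrand f(s) has mean 0 because each increment f(s) * (B_{s+ds} - B_s) has mean 0. By the Itô isometry:
  Var( int_0^t f(s) dB_s ) = E[ (int_0^t f(s) dB_s)^2 ] = int_0^t f(s)^2 ds.
Here f(s) = 8*s/5 + 2/3, so f(s)^2 = 4*(12*s + 5)^2/225. Integrate:
  int_0^t (4*(12*s + 5)^2/225) ds = 4*t*(48*t^2 + 60*t + 25)/225.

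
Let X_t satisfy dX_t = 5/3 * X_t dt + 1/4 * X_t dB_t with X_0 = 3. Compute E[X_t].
E[X_t] = 3*exp(5*t/3)

For GBM dX = mu X dt + sigma X dB with X_0 = x_0, apply Itô to Y = log X: dY = (mu - sigma^2/2) dt + sigma dB, so Y_t = log(x_0) + (mu - sigma^2/2) t + sigma B_t and hence X_t = x_0 * exp((mu - sigma^2/2) t + sigma B_t).
With mu = 5/3, sigma = 1/4, x_0 = 3, this gives:
  X_t = 3 * exp((157/96) * t + (1/4) * B_t).
Since sigma*B_t ~ Normal(0, sigma^2 t), E[exp(sigma*B_t)] = exp(sigma^2 t / 2); so E[X_t] = x_0 * exp((mu - sigma^2/2) t) * exp(sigma^2 t / 2) = x_0 * exp(mu t) = 3*exp(5*t/3).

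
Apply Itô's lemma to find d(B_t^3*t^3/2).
d(B_t^3*t^3/2) = (3*B_t*t^2*(B_t^2 + t)/2) dt + (3*B_t^2*t^3/2) dB_t

Itô's formula for f(t, x): d f(t, B_t) = (f_t + (1/2) f_xx) dt + f_x dB_t. Compute partials of f(t, x) = t^3*x^3/2:
  f_t(t,x)  = 3*t^2*x^3/2
  f_x(t,x)  = 3*t^3*x^2/2
  f_xx(t,x) = 3*t^3*x
Assemble drift = f_t + (1/2) f_xx = 3*t^2*x*(t + x^2)/2 and diffusion = f_x = 3*t^3*x^2/2. Substituting x = B_t:
  d(B_t^3*t^3/2) = (3*B_t*t^2*(B_t^2 + t)/2) dt + (3*B_t^2*t^3/2) dB_t.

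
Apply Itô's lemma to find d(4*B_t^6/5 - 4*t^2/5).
d(4*B_t^6/5 - 4*t^2/5) = (12*B_t^4 - 8*t/5) dt + (24*B_t^5/5) dB_t

Itô's formula for f(t, x): d f(t, B_t) = (f_t + (1/2) f_xx) dt + f_x dB_t. Compute partials of f(t, x) = -4*t^2/5 + 4*x^6/5:
  f_t(t,x)  = -8*t/5
  f_x(t,x)  = 24*x^5/5
  f_xx(t,x) = 24*x^4
Assemble drift = f_t + (1/2) f_xx = -8*t/5 + 12*x^4 and diffusion = f_x = 24*x^5/5. Substituting x = B_t:
  d(4*B_t^6/5 - 4*t^2/5) = (12*B_t^4 - 8*t/5) dt + (24*B_t^5/5) dB_t.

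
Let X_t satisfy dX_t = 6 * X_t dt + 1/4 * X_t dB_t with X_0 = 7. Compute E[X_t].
E[X_t] = 7*exp(6*t)

For GBM dX = mu X dt + sigma X dB with X_0 = x_0, apply Itô to Y = log X: dY = (mu - sigma^2/2) dt + sigma dB, so Y_t = log(x_0) + (mu - sigma^2/2) t + sigma B_t and hence X_t = x_0 * exp((mu - sigma^2/2) t + sigma B_t).
With mu = 6, sigma = 1/4, x_0 = 7, this gives:
  X_t = 7 * exp((191/32) * t + (1/4) * B_t).
Since sigma*B_t ~ Normal(0, sigma^2 t), E[exp(sigma*B_t)] = exp(sigma^2 t / 2); so E[X_t] = x_0 * exp((mu - sigma^2/2) t) * exp(sigma^2 t / 2) = x_0 * exp(mu t) = 7*exp(6*t).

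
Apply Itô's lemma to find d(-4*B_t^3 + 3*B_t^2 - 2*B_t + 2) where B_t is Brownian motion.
d(-4*B_t^3 + 3*B_t^2 - 2*B_t + 2) = (3 - 12*B_t) dt + (-12*B_t^2 + 6*B_t - 2) dB_t

Itô's formula for f(B_t) gives d f(B_t) = f'(B_t) dB_t + (1/2) f''(B_t) dt. Compute derivatives of f(x) = -4*x^3 + 3*x^2 - 2*x + 2:
  f'(x)  = -12*x^2 + 6*x - 2
  f''(x) = 6 - 24*x
Substitute x = B_t and multiply the f'' term by 1/2:
  drift     = (1/2) * (6 - 24*x) evaluated at B_t = 3 - 12*B_t
  diffusion = (-12*x^2 + 6*x - 2) evaluated at B_t = -12*B_t^2 + 6*B_t - 2
Therefore d(-4*B_t^3 + 3*B_t^2 - 2*B_t + 2) = (3 - 12*B_t) dt + (-12*B_t^2 + 6*B_t - 2) dB_t.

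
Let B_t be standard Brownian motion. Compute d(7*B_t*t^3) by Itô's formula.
d(7*B_t*t^3) = (21*B_t*t^2) dt + (7*t^3) dB_t

Itô's formula for f(t, x): d f(t, B_t) = (f_t + (1/2) f_xx) dt + f_x dB_t. Compute partials of f(t, x) = 7*t^3*x:
  f_t(t,x)  = 21*t^2*x
  f_x(t,x)  = 7*t^3
  f_xx(t,x) = 0
Assemble drift = f_t + (1/2) f_xx = 21*t^2*x and diffusion = f_x = 7*t^3. Substituting x = B_t:
  d(7*B_t*t^3) = (21*B_t*t^2) dt + (7*t^3) dB_t.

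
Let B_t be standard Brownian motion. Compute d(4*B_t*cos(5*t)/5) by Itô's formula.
d(4*B_t*cos(5*t)/5) = (-4*B_t*sin(5*t)) dt + (4*cos(5*t)/5) dB_t

Itô's formula for f(t, x): d f(t, B_t) = (f_t + (1/2) f_xx) dt + f_x dB_t. Compute partials of f(t, x) = 4*x*cos(5*t)/5:
  f_t(t,x)  = -4*x*sin(5*t)
  f_x(t,x)  = 4*cos(5*t)/5
  f_xx(t,x) = 0
Assemble drift = f_t + (1/2) f_xx = -4*x*sin(5*t) and diffusion = f_x = 4*cos(5*t)/5. Substituting x = B_t:
  d(4*B_t*cos(5*t)/5) = (-4*B_t*sin(5*t)) dt + (4*cos(5*t)/5) dB_t.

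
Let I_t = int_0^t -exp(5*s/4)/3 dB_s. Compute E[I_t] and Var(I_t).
E[I_t] = 0; Var(I_t) = 2*exp(5*t/2)/45 - 2/45

The Itô integral of a deterministic integrand f(s) has mean 0 because each increment f(s) * (B_{s+ds} - B_s) has mean 0. By the Itô isometry:
  Var( int_0^t f(s) dB_s ) = E[ (int_0^t f(s) dB_s)^2 ] = int_0^t f(s)^2 ds.
Here f(s) = -exp(5*s/4)/3, so f(s)^2 = exp(5*s/2)/9. Integrate:
  int_0^t (exp(5*s/2)/9) ds = 2*exp(5*t/2)/45 - 2/45.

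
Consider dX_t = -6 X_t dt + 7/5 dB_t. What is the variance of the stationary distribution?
lim Var(X_t) = 49/300

The OU SDE dX = -theta X dt + sigma dB admits the integrating factor exp(theta t): d(exp(theta t) X_t) = sigma exp(theta t) dB_t. Integrating from 0 to t gives X_t = x_0 * exp(-theta t) + sigma * int_0^t exp(-theta (t-s)) dB_s for any initial x_0. The Itô integral has variance (by the Itô isometry) sigma^2 * int_0^t exp(-2 theta (t - s)) ds = sigma^2 * (1 - exp(-2 theta t)) / (2 theta), independent of x_0.
With theta = 6, sigma = 7/5:
  Var(X_t) = (7/5)^2 * (1 - exp(-2*6 t)) / (2 * 6) = 49/300 - 49*exp(-12*t)/300.
As t -> infinity, exp(-2*6 t) -> 0, so the stationary variance is sigma^2 / (2 theta) = 49/300.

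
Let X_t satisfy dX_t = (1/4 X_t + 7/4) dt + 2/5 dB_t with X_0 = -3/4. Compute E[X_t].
E[X_t] = 25*exp(t/4)/4 - 7

Taking expectations and using E[dB_t] = 0, the mean m(t) = E[X_t] satisfies the ODE m'(t) = a m(t) + b with m(0) = x_0. With a = 1/4, b = 7/4, x_0 = -3/4, the solution is
  m(t) = x_0 * exp(a t) + (b/a) * (exp(a t) - 1)
       = (-3/4) * exp((1/4) t) + ((7/4)/(1/4)) * (exp((1/4) t) - 1)
       = 25*exp(t/4)/4 - 7.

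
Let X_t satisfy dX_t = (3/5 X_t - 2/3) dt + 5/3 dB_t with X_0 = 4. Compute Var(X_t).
Var(X_t) = 125*exp(6*t/5)/54 - 125/54

The variance V(t) = Var(X_t) satisfies V'(t) = 2 a V(t) + c^2 with V(0) = 0 (drift coefficient is linear in X, diffusion is constant). With a = 3/5, c = 5/3, the solution is
  V(t) = (c^2 / (2 a)) * (exp(2 a t) - 1)
       = ((5/3)^2 / (2*(3/5))) * (exp((6/5) t) - 1)
       = 125*exp(6*t/5)/54 - 125/54.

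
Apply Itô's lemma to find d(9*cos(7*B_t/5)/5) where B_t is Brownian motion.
d(9*cos(7*B_t/5)/5) = (-441*cos(7*B_t/5)/250) dt + (-63*sin(7*B_t/5)/25) dB_t

Itô's formula for f(B_t) gives d f(B_t) = f'(B_t) dB_t + (1/2) f''(B_t) dt. Compute derivatives of f(x) = 9*cos(7*x/5)/5:
  f'(x)  = -63*sin(7*x/5)/25
  f''(x) = -441*cos(7*x/5)/125
Substitute x = B_t and multiply the f'' term by 1/2:
  drift     = (1/2) * (-441*cos(7*x/5)/125) evaluated at B_t = -441*cos(7*B_t/5)/250
  diffusion = (-63*sin(7*x/5)/25) evaluated at B_t = -63*sin(7*B_t/5)/25
Therefore d(9*cos(7*B_t/5)/5) = (-441*cos(7*B_t/5)/250) dt + (-63*sin(7*B_t/5)/25) dB_t.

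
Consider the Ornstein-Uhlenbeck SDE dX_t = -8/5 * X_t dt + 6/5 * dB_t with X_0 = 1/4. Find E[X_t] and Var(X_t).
E[X_t] = exp(-8*t/5)/4; Var(X_t) = 9/20 - 9*exp(-16*t/5)/20

The OU SDE dX = -theta X dt + sigma dB admits the integrating factor exp(theta t): d(exp(theta t) X_t) = sigma exp(theta t) dB_t. Integrating from 0 to t:
  X_t = x_0 * exp(-theta t) + sigma * int_0^t exp(-theta (t-s)) dB_s.
The Itô integral has mean 0 and (by the Itô isometry) variance sigma^2 * int_0^t exp(-2 theta (t - s)) ds = sigma^2 * (1 - exp(-2 theta t)) / (2 theta).
With theta = 8/5, sigma = 6/5, x_0 = 1/4:
  E[X_t] = 1/4 * exp(-8/5 t) = exp(-8*t/5)/4
  Var(X_t) = (6/5)^2 * (1 - exp(-2*8/5 t)) / (2 * 8/5) = 9/20 - 9*exp(-16*t/5)/20.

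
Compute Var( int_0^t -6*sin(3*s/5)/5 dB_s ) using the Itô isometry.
Var = 18*t/25 - 3*sin(6*t/5)/5

The Itô integral of a deterministic integrand f(s) has mean 0 because each increment f(s) * (B_{s+ds} - B_s) has mean 0. By the Itô isometry:
  Var( int_0^t f(s) dB_s ) = E[ (int_0^t f(s) dB_s)^2 ] = int_0^t f(s)^2 ds.
Here f(s) = -6*sin(3*s/5)/5, so f(s)^2 = 36*sin(3*s/5)^2/25. Integrate:
  int_0^t (36*sin(3*s/5)^2/25) ds = 18*t/25 - 3*sin(6*t/5)/5.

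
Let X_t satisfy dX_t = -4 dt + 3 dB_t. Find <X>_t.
<X>_t = 9*t

For an Itô process dX_t = a(t) dt + b(t) dB_t, the quadratic variation is <X>_t = int_0^t b(s)^2 ds (the drift term does not contribute). Here b(s) = 3, so
  b(s)^2 = 9.
Integrating from 0 to t:
  <X>_t = int_0^t (9) ds = 9*t.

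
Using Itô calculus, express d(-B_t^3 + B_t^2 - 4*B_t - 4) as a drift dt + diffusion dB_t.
d(-B_t^3 + B_t^2 - 4*B_t - 4) = (1 - 3*B_t) dt + (-3*B_t^2 + 2*B_t - 4) dB_t

Itô's formula for f(B_t) gives d f(B_t) = f'(B_t) dB_t + (1/2) f''(B_t) dt. Compute derivatives of f(x) = -x^3 + x^2 - 4*x - 4:
  f'(x)  = -3*x^2 + 2*x - 4
  f''(x) = 2 - 6*x
Substitute x = B_t and multiply the f'' term by 1/2:
  drift     = (1/2) * (2 - 6*x) evaluated at B_t = 1 - 3*B_t
  diffusion = (-3*x^2 + 2*x - 4) evaluated at B_t = -3*B_t^2 + 2*B_t - 4
Therefore d(-B_t^3 + B_t^2 - 4*B_t - 4) = (1 - 3*B_t) dt + (-3*B_t^2 + 2*B_t - 4) dB_t.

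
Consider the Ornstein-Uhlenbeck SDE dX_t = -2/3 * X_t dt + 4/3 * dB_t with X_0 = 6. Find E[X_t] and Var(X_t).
E[X_t] = 6*exp(-2*t/3); Var(X_t) = 4/3 - 4*exp(-4*t/3)/3

The OU SDE dX = -theta X dt + sigma dB admits the integrating factor exp(theta t): d(exp(theta t) X_t) = sigma exp(theta t) dB_t. Integrating from 0 to t:
  X_t = x_0 * exp(-theta t) + sigma * int_0^t exp(-theta (t-s)) dB_s.
The Itô integral has mean 0 and (by the Itô isometry) variance sigma^2 * int_0^t exp(-2 theta (t - s)) ds = sigma^2 * (1 - exp(-2 theta t)) / (2 theta).
With theta = 2/3, sigma = 4/3, x_0 = 6:
  E[X_t] = 6 * exp(-2/3 t) = 6*exp(-2*t/3)
  Var(X_t) = (4/3)^2 * (1 - exp(-2*2/3 t)) / (2 * 2/3) = 4/3 - 4*exp(-4*t/3)/3.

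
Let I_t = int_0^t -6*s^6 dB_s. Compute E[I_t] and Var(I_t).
E[I_t] = 0; Var(I_t) = 36*t^13/13

The Itô integral of a deterministic integrand f(s) has mean 0 because each increment f(s) * (B_{s+ds} - B_s) has mean 0. By the Itô isometry:
  Var( int_0^t f(s) dB_s ) = E[ (int_0^t f(s) dB_s)^2 ] = int_0^t f(s)^2 ds.
Here f(s) = -6*s^6, so f(s)^2 = 36*s^12. Integrate:
  int_0^t (36*s^12) ds = 36*t^13/13.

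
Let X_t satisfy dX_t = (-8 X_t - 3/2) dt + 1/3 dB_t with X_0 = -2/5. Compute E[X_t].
E[X_t] = -3/16 - 17*exp(-8*t)/80

Taking expectations and using E[dB_t] = 0, the mean m(t) = E[X_t] satisfies the ODE m'(t) = a m(t) + b with m(0) = x_0. With a = -8, b = -3/2, x_0 = -2/5, the solution is
  m(t) = x_0 * exp(a t) + (b/a) * (exp(a t) - 1)
       = (-2/5) * exp((-8) t) + ((-3/2)/(-8)) * (exp((-8) t) - 1)
       = -3/16 - 17*exp(-8*t)/80.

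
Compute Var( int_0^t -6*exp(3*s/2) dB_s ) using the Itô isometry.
Var = 12*exp(3*t) - 12

The Itô integral of a deterministic integrand f(s) has mean 0 because each increment f(s) * (B_{s+ds} - B_s) has mean 0. By the Itô isometry:
  Var( int_0^t f(s) dB_s ) = E[ (int_0^t f(s) dB_s)^2 ] = int_0^t f(s)^2 ds.
Here f(s) = -6*exp(3*s/2), so f(s)^2 = 36*exp(3*s). Integrate:
  int_0^t (36*exp(3*s)) ds = 12*exp(3*t) - 12.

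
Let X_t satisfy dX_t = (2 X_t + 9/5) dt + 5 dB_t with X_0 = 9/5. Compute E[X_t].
E[X_t] = 27*exp(2*t)/10 - 9/10

Taking expectations and using E[dB_t] = 0, the mean m(t) = E[X_t] satisfies the ODE m'(t) = a m(t) + b with m(0) = x_0. With a = 2, b = 9/5, x_0 = 9/5, the solution is
  m(t) = x_0 * exp(a t) + (b/a) * (exp(a t) - 1)
       = (9/5) * exp(2 t) + ((9/5)/2) * (exp(2 t) - 1)
       = 27*exp(2*t)/10 - 9/10.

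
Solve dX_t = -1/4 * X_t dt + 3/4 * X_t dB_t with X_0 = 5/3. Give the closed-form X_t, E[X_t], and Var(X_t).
X_t = 5/3 * exp((-17/32) t + (3/4) B_t); E[X_t] = 5*exp(-t/4)/3; Var(X_t) = (25*exp(9*t/16) - 25)*exp(-t/2)/9

For GBM dX = mu X dt + sigma X dB with X_0 = x_0, apply Itô to Y = log X: dY = (mu - sigma^2/2) dt + sigma dB, so Y_t = log(x_0) + (mu - sigma^2/2) t + sigma B_t and hence X_t = x_0 * exp((mu - sigma^2/2) t + sigma B_t).
With mu = -1/4, sigma = 3/4, x_0 = 5/3, this gives:
  X_t = 5/3 * exp((-17/32) * t + (3/4) * B_t).
Since sigma*B_t ~ Normal(0, sigma^2 t), E[exp(sigma*B_t)] = exp(sigma^2 t / 2); so E[X_t] = x_0 * exp((mu - sigma^2/2) t) * exp(sigma^2 t / 2) = x_0 * exp(mu t) = 5*exp(-t/4)/3.
Var(X_t) = E[X_t^2] - (E[X_t])^2 = x_0^2 * exp(2 mu t) * (exp(sigma^2 t) - 1) = (25*exp(9*t/16) - 25)*exp(-t/2)/9.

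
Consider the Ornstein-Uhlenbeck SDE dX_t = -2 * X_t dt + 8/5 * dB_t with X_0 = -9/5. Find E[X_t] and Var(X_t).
E[X_t] = -9*exp(-2*t)/5; Var(X_t) = 16/25 - 16*exp(-4*t)/25

The OU SDE dX = -theta X dt + sigma dB admits the integrating factor exp(theta t): d(exp(theta t) X_t) = sigma exp(theta t) dB_t. Integrating from 0 to t:
  X_t = x_0 * exp(-theta t) + sigma * int_0^t exp(-theta (t-s)) dB_s.
The Itô integral has mean 0 and (by the Itô isometry) variance sigma^2 * int_0^t exp(-2 theta (t - s)) ds = sigma^2 * (1 - exp(-2 theta t)) / (2 theta).
With theta = 2, sigma = 8/5, x_0 = -9/5:
  E[X_t] = -9/5 * exp(-2 t) = -9*exp(-2*t)/5
  Var(X_t) = (8/5)^2 * (1 - exp(-2*2 t)) / (2 * 2) = 16/25 - 16*exp(-4*t)/25.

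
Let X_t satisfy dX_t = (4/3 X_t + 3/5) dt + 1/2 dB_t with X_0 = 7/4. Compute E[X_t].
E[X_t] = 11*exp(4*t/3)/5 - 9/20

Taking expectations and using E[dB_t] = 0, the mean m(t) = E[X_t] satisfies the ODE m'(t) = a m(t) + b with m(0) = x_0. With a = 4/3, b = 3/5, x_0 = 7/4, the solution is
  m(t) = x_0 * exp(a t) + (b/a) * (exp(a t) - 1)
       = (7/4) * exp((4/3) t) + ((3/5)/(4/3)) * (exp((4/3) t) - 1)
       = 11*exp(4*t/3)/5 - 9/20.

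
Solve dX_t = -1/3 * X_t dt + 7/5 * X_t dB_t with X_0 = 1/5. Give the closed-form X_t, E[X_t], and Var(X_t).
X_t = 1/5 * exp((-197/150) t + (7/5) B_t); E[X_t] = exp(-t/3)/5; Var(X_t) = (exp(49*t/25) - 1)*exp(-2*t/3)/25

For GBM dX = mu X dt + sigma X dB with X_0 = x_0, apply Itô to Y = log X: dY = (mu - sigma^2/2) dt + sigma dB, so Y_t = log(x_0) + (mu - sigma^2/2) t + sigma B_t and hence X_t = x_0 * exp((mu - sigma^2/2) t + sigma B_t).
With mu = -1/3, sigma = 7/5, x_0 = 1/5, this gives:
  X_t = 1/5 * exp((-197/150) * t + (7/5) * B_t).
Since sigma*B_t ~ Normal(0, sigma^2 t), E[exp(sigma*B_t)] = exp(sigma^2 t / 2); so E[X_t] = x_0 * exp((mu - sigma^2/2) t) * exp(sigma^2 t / 2) = x_0 * exp(mu t) = exp(-t/3)/5.
Var(X_t) = E[X_t^2] - (E[X_t])^2 = x_0^2 * exp(2 mu t) * (exp(sigma^2 t) - 1) = (exp(49*t/25) - 1)*exp(-2*t/3)/25.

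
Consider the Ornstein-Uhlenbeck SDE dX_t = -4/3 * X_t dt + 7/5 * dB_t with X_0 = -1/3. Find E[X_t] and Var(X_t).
E[X_t] = -exp(-4*t/3)/3; Var(X_t) = 147/200 - 147*exp(-8*t/3)/200

The OU SDE dX = -theta X dt + sigma dB admits the integrating factor exp(theta t): d(exp(theta t) X_t) = sigma exp(theta t) dB_t. Integrating from 0 to t:
  X_t = x_0 * exp(-theta t) + sigma * int_0^t exp(-theta (t-s)) dB_s.
The Itô integral has mean 0 and (by the Itô isometry) variance sigma^2 * int_0^t exp(-2 theta (t - s)) ds = sigma^2 * (1 - exp(-2 theta t)) / (2 theta).
With theta = 4/3, sigma = 7/5, x_0 = -1/3:
  E[X_t] = -1/3 * exp(-4/3 t) = -exp(-4*t/3)/3
  Var(X_t) = (7/5)^2 * (1 - exp(-2*4/3 t)) / (2 * 4/3) = 147/200 - 147*exp(-8*t/3)/200.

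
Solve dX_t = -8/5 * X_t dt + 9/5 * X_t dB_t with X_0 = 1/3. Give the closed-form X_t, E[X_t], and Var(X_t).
X_t = 1/3 * exp((-161/50) t + (9/5) B_t); E[X_t] = exp(-8*t/5)/3; Var(X_t) = (exp(81*t/25) - 1)*exp(-16*t/5)/9

For GBM dX = mu X dt + sigma X dB with X_0 = x_0, apply Itô to Y = log X: dY = (mu - sigma^2/2) dt + sigma dB, so Y_t = log(x_0) + (mu - sigma^2/2) t + sigma B_t and hence X_t = x_0 * exp((mu - sigma^2/2) t + sigma B_t).
With mu = -8/5, sigma = 9/5, x_0 = 1/3, this gives:
  X_t = 1/3 * exp((-161/50) * t + (9/5) * B_t).
Since sigma*B_t ~ Normal(0, sigma^2 t), E[exp(sigma*B_t)] = exp(sigma^2 t / 2); so E[X_t] = x_0 * exp((mu - sigma^2/2) t) * exp(sigma^2 t / 2) = x_0 * exp(mu t) = exp(-8*t/5)/3.
Var(X_t) = E[X_t^2] - (E[X_t])^2 = x_0^2 * exp(2 mu t) * (exp(sigma^2 t) - 1) = (exp(81*t/25) - 1)*exp(-16*t/5)/9.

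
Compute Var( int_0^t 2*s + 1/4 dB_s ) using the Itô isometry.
Var = t*(64*t^2 + 24*t + 3)/48

The Itô integral of a deterministic integrand f(s) has mean 0 because each increment f(s) * (B_{s+ds} - B_s) has mean 0. By the Itô isometry:
  Var( int_0^t f(s) dB_s ) = E[ (int_0^t f(s) dB_s)^2 ] = int_0^t f(s)^2 ds.
Here f(s) = 2*s + 1/4, so f(s)^2 = (8*s + 1)^2/16. Integrate:
  int_0^t ((8*s + 1)^2/16) ds = t*(64*t^2 + 24*t + 3)/48.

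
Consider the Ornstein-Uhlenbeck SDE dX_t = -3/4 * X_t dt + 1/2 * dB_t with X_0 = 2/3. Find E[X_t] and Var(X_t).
E[X_t] = 2*exp(-3*t/4)/3; Var(X_t) = 1/6 - exp(-3*t/2)/6

The OU SDE dX = -theta X dt + sigma dB admits the integrating factor exp(theta t): d(exp(theta t) X_t) = sigma exp(theta t) dB_t. Integrating from 0 to t:
  X_t = x_0 * exp(-theta t) + sigma * int_0^t exp(-theta (t-s)) dB_s.
The Itô integral has mean 0 and (by the Itô isometry) variance sigma^2 * int_0^t exp(-2 theta (t - s)) ds = sigma^2 * (1 - exp(-2 theta t)) / (2 theta).
With theta = 3/4, sigma = 1/2, x_0 = 2/3:
  E[X_t] = 2/3 * exp(-3/4 t) = 2*exp(-3*t/4)/3
  Var(X_t) = (1/2)^2 * (1 - exp(-2*3/4 t)) / (2 * 3/4) = 1/6 - exp(-3*t/2)/6.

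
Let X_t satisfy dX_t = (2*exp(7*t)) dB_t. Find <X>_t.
<X>_t = 2*exp(14*t)/7 - 2/7

For an Itô process dX_t = a(t) dt + b(t) dB_t, the quadratic variation is <X>_t = int_0^t b(s)^2 ds (the drift term does not contribute). Here b(s) = 2*exp(7*s), so
  b(s)^2 = 4*exp(14*s).
Integrating from 0 to t:
  <X>_t = int_0^t (4*exp(14*s)) ds = 2*exp(14*t)/7 - 2/7.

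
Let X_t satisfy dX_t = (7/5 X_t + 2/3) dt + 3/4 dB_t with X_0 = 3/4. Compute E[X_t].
E[X_t] = 103*exp(7*t/5)/84 - 10/21

Taking expectations and using E[dB_t] = 0, the mean m(t) = E[X_t] satisfies the ODE m'(t) = a m(t) + b with m(0) = x_0. With a = 7/5, b = 2/3, x_0 = 3/4, the solution is
  m(t) = x_0 * exp(a t) + (b/a) * (exp(a t) - 1)
       = (3/4) * exp((7/5) t) + ((2/3)/(7/5)) * (exp((7/5) t) - 1)
       = 103*exp(7*t/5)/84 - 10/21.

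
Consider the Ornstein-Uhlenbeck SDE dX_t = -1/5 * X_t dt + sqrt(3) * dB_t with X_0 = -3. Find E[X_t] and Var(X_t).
E[X_t] = -3*exp(-t/5); Var(X_t) = 15/2 - 15*exp(-2*t/5)/2

The OU SDE dX = -theta X dt + sigma dB admits the integrating factor exp(theta t): d(exp(theta t) X_t) = sigma exp(theta t) dB_t. Integrating from 0 to t:
  X_t = x_0 * exp(-theta t) + sigma * int_0^t exp(-theta (t-s)) dB_s.
The Itô integral has mean 0 and (by the Itô isometry) variance sigma^2 * int_0^t exp(-2 theta (t - s)) ds = sigma^2 * (1 - exp(-2 theta t)) / (2 theta).
With theta = 1/5, sigma = sqrt(3), x_0 = -3:
  E[X_t] = -3 * exp(-1/5 t) = -3*exp(-t/5)
  Var(X_t) = (sqrt(3))^2 * (1 - exp(-2*1/5 t)) / (2 * 1/5) = 15/2 - 15*exp(-2*t/5)/2.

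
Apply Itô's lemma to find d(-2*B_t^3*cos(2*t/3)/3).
d(-2*B_t^3*cos(2*t/3)/3) = (2*B_t*(2*B_t^2*sin(2*t/3)/9 - cos(2*t/3))) dt + (-2*B_t^2*cos(2*t/3)) dB_t

Itô's formula for f(t, x): d f(t, B_t) = (f_t + (1/2) f_xx) dt + f_x dB_t. Compute partials of f(t, x) = -2*x^3*cos(2*t/3)/3:
  f_t(t,x)  = 4*x^3*sin(2*t/3)/9
  f_x(t,x)  = -2*x^2*cos(2*t/3)
  f_xx(t,x) = -4*x*cos(2*t/3)
Assemble drift = f_t + (1/2) f_xx = 2*x*(2*x^2*sin(2*t/3)/9 - cos(2*t/3)) and diffusion = f_x = -2*x^2*cos(2*t/3). Substituting x = B_t:
  d(-2*B_t^3*cos(2*t/3)/3) = (2*B_t*(2*B_t^2*sin(2*t/3)/9 - cos(2*t/3))) dt + (-2*B_t^2*cos(2*t/3)) dB_t.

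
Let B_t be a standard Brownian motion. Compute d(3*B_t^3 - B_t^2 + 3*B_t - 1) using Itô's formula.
d(3*B_t^3 - B_t^2 + 3*B_t - 1) = (9*B_t - 1) dt + (9*B_t^2 - 2*B_t + 3) dB_t

Itô's formula for f(B_t) gives d f(B_t) = f'(B_t) dB_t + (1/2) f''(B_t) dt. Compute derivatives of f(x) = 3*x^3 - x^2 + 3*x - 1:
  f'(x)  = 9*x^2 - 2*x + 3
  f''(x) = 18*x - 2
Substitute x = B_t and multiply the f'' term by 1/2:
  drift     = (1/2) * (18*x - 2) evaluated at B_t = 9*B_t - 1
  diffusion = (9*x^2 - 2*x + 3) evaluated at B_t = 9*B_t^2 - 2*B_t + 3
Therefore d(3*B_t^3 - B_t^2 + 3*B_t - 1) = (9*B_t - 1) dt + (9*B_t^2 - 2*B_t + 3) dB_t.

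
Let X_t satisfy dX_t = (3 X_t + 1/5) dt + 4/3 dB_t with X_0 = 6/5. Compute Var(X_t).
Var(X_t) = 8*exp(6*t)/27 - 8/27

The variance V(t) = Var(X_t) satisfies V'(t) = 2 a V(t) + c^2 with V(0) = 0 (drift coefficient is linear in X, diffusion is constant). With a = 3, c = 4/3, the solution is
  V(t) = (c^2 / (2 a)) * (exp(2 a t) - 1)
       = ((4/3)^2 / (2*3)) * (exp(6 t) - 1)
       = 8*exp(6*t)/27 - 8/27.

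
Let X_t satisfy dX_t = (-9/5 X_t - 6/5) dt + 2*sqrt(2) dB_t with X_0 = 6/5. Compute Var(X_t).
Var(X_t) = 20/9 - 20*exp(-18*t/5)/9

The variance V(t) = Var(X_t) satisfies V'(t) = 2 a V(t) + c^2 with V(0) = 0 (drift coefficient is linear in X, diffusion is constant). With a = -9/5, c = 2*sqrt(2), the solution is
  V(t) = (c^2 / (2 a)) * (exp(2 a t) - 1)
       = ((2*sqrt(2))^2 / (2*(-9/5))) * (exp((-18/5) t) - 1)
       = 20/9 - 20*exp(-18*t/5)/9.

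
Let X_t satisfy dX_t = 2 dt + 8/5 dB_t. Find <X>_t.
<X>_t = 64*t/25

For an Itô process dX_t = a(t) dt + b(t) dB_t, the quadratic variation is <X>_t = int_0^t b(s)^2 ds (the drift term does not contribute). Here b(s) = 8/5, so
  b(s)^2 = 64/25.
Integrating from 0 to t:
  <X>_t = int_0^t (64/25) ds = 64*t/25.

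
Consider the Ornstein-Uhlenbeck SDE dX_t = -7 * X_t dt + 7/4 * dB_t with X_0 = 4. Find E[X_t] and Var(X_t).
E[X_t] = 4*exp(-7*t); Var(X_t) = 7/32 - 7*exp(-14*t)/32

The OU SDE dX = -theta X dt + sigma dB admits the integrating factor exp(theta t): d(exp(theta t) X_t) = sigma exp(theta t) dB_t. Integrating from 0 to t:
  X_t = x_0 * exp(-theta t) + sigma * int_0^t exp(-theta (t-s)) dB_s.
The Itô integral has mean 0 and (by the Itô isometry) variance sigma^2 * int_0^t exp(-2 theta (t - s)) ds = sigma^2 * (1 - exp(-2 theta t)) / (2 theta).
With theta = 7, sigma = 7/4, x_0 = 4:
  E[X_t] = 4 * exp(-7 t) = 4*exp(-7*t)
  Var(X_t) = (7/4)^2 * (1 - exp(-2*7 t)) / (2 * 7) = 7/32 - 7*exp(-14*t)/32.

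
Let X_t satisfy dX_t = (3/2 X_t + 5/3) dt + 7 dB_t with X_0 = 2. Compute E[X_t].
E[X_t] = 28*exp(3*t/2)/9 - 10/9

Taking expectations and using E[dB_t] = 0, the mean m(t) = E[X_t] satisfies the ODE m'(t) = a m(t) + b with m(0) = x_0. With a = 3/2, b = 5/3, x_0 = 2, the solution is
  m(t) = x_0 * exp(a t) + (b/a) * (exp(a t) - 1)
       = 2 * exp((3/2) t) + ((5/3)/(3/2)) * (exp((3/2) t) - 1)
       = 28*exp(3*t/2)/9 - 10/9.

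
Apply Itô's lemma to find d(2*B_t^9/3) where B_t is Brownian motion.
d(2*B_t^9/3) = (24*B_t^7) dt + (6*B_t^8) dB_t

Itô's formula for f(B_t) gives d f(B_t) = f'(B_t) dB_t + (1/2) f''(B_t) dt. Compute derivatives of f(x) = 2*x^9/3:
  f'(x)  = 6*x^8
  f''(x) = 48*x^7
Substitute x = B_t and multiply the f'' term by 1/2:
  drift     = (1/2) * (48*x^7) evaluated at B_t = 24*B_t^7
  diffusion = (6*x^8) evaluated at B_t = 6*B_t^8
Therefore d(2*B_t^9/3) = (24*B_t^7) dt + (6*B_t^8) dB_t.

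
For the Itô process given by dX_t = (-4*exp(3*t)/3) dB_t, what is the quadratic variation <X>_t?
<X>_t = 8*exp(6*t)/27 - 8/27

For an Itô process dX_t = a(t) dt + b(t) dB_t, the quadratic variation is <X>_t = int_0^t b(s)^2 ds (the drift term does not contribute). Here b(s) = -4*exp(3*s)/3, so
  b(s)^2 = 16*exp(6*s)/9.
Integrating from 0 to t:
  <X>_t = int_0^t (16*exp(6*s)/9) ds = 8*exp(6*t)/27 - 8/27.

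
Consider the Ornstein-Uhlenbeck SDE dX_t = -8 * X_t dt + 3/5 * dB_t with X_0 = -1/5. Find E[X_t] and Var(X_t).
E[X_t] = -exp(-8*t)/5; Var(X_t) = 9/400 - 9*exp(-16*t)/400

The OU SDE dX = -theta X dt + sigma dB admits the integrating factor exp(theta t): d(exp(theta t) X_t) = sigma exp(theta t) dB_t. Integrating from 0 to t:
  X_t = x_0 * exp(-theta t) + sigma * int_0^t exp(-theta (t-s)) dB_s.
The Itô integral has mean 0 and (by the Itô isometry) variance sigma^2 * int_0^t exp(-2 theta (t - s)) ds = sigma^2 * (1 - exp(-2 theta t)) / (2 theta).
With theta = 8, sigma = 3/5, x_0 = -1/5:
  E[X_t] = -1/5 * exp(-8 t) = -exp(-8*t)/5
  Var(X_t) = (3/5)^2 * (1 - exp(-2*8 t)) / (2 * 8) = 9/400 - 9*exp(-16*t)/400.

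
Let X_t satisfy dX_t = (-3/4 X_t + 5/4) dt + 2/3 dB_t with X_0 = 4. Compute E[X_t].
E[X_t] = 5/3 + 7*exp(-3*t/4)/3

Taking expectations and using E[dB_t] = 0, the mean m(t) = E[X_t] satisfies the ODE m'(t) = a m(t) + b with m(0) = x_0. With a = -3/4, b = 5/4, x_0 = 4, the solution is
  m(t) = x_0 * exp(a t) + (b/a) * (exp(a t) - 1)
       = 4 * exp((-3/4) t) + ((5/4)/(-3/4)) * (exp((-3/4) t) - 1)
       = 5/3 + 7*exp(-3*t/4)/3.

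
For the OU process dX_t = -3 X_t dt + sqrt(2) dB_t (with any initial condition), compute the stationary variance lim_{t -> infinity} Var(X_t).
lim Var(X_t) = 1/3

The OU SDE dX = -theta X dt + sigma dB admits the integrating factor exp(theta t): d(exp(theta t) X_t) = sigma exp(theta t) dB_t. Integrating from 0 to t gives X_t = x_0 * exp(-theta t) + sigma * int_0^t exp(-theta (t-s)) dB_s for any initial x_0. The Itô integral has variance (by the Itô isometry) sigma^2 * int_0^t exp(-2 theta (t - s)) ds = sigma^2 * (1 - exp(-2 theta t)) / (2 theta), independent of x_0.
With theta = 3, sigma = sqrt(2):
  Var(X_t) = (sqrt(2))^2 * (1 - exp(-2*3 t)) / (2 * 3) = 1/3 - exp(-6*t)/3.
As t -> infinity, exp(-2*3 t) -> 0, so the stationary variance is sigma^2 / (2 theta) = 1/3.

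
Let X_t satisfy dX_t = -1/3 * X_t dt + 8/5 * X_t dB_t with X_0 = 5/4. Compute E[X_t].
E[X_t] = 5*exp(-t/3)/4

For GBM dX = mu X dt + sigma X dB with X_0 = x_0, apply Itô to Y = log X: dY = (mu - sigma^2/2) dt + sigma dB, so Y_t = log(x_0) + (mu - sigma^2/2) t + sigma B_t and hence X_t = x_0 * exp((mu - sigma^2/2) t + sigma B_t).
With mu = -1/3, sigma = 8/5, x_0 = 5/4, this gives:
  X_t = 5/4 * exp((-121/75) * t + (8/5) * B_t).
Since sigma*B_t ~ Normal(0, sigma^2 t), E[exp(sigma*B_t)] = exp(sigma^2 t / 2); so E[X_t] = x_0 * exp((mu - sigma^2/2) t) * exp(sigma^2 t / 2) = x_0 * exp(mu t) = 5*exp(-t/3)/4.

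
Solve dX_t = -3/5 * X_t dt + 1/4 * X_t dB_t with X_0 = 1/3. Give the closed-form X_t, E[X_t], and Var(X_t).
X_t = 1/3 * exp((-101/160) t + (1/4) B_t); E[X_t] = exp(-3*t/5)/3; Var(X_t) = (exp(t/16) - 1)*exp(-6*t/5)/9

For GBM dX = mu X dt + sigma X dB with X_0 = x_0, apply Itô to Y = log X: dY = (mu - sigma^2/2) dt + sigma dB, so Y_t = log(x_0) + (mu - sigma^2/2) t + sigma B_t and hence X_t = x_0 * exp((mu - sigma^2/2) t + sigma B_t).
With mu = -3/5, sigma = 1/4, x_0 = 1/3, this gives:
  X_t = 1/3 * exp((-101/160) * t + (1/4) * B_t).
Since sigma*B_t ~ Normal(0, sigma^2 t), E[exp(sigma*B_t)] = exp(sigma^2 t / 2); so E[X_t] = x_0 * exp((mu - sigma^2/2) t) * exp(sigma^2 t / 2) = x_0 * exp(mu t) = exp(-3*t/5)/3.
Var(X_t) = E[X_t^2] - (E[X_t])^2 = x_0^2 * exp(2 mu t) * (exp(sigma^2 t) - 1) = (exp(t/16) - 1)*exp(-6*t/5)/9.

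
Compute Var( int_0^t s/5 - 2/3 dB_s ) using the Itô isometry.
Var = t*(3*t^2 - 30*t + 100)/225

The Itô integral of a deterministic integrand f(s) has mean 0 because each increment f(s) * (B_{s+ds} - B_s) has mean 0. By the Itô isometry:
  Var( int_0^t f(s) dB_s ) = E[ (int_0^t f(s) dB_s)^2 ] = int_0^t f(s)^2 ds.
Here f(s) = s/5 - 2/3, so f(s)^2 = (3*s - 10)^2/225. Integrate:
  int_0^t ((3*s - 10)^2/225) ds = t*(3*t^2 - 30*t + 100)/225.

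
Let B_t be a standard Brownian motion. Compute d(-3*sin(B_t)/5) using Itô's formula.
d(-3*sin(B_t)/5) = (3*sin(B_t)/10) dt + (-3*cos(B_t)/5) dB_t

Itô's formula for f(B_t) gives d f(B_t) = f'(B_t) dB_t + (1/2) f''(B_t) dt. Compute derivatives of f(x) = -3*sin(x)/5:
  f'(x)  = -3*cos(x)/5
  f''(x) = 3*sin(x)/5
Substitute x = B_t and multiply the f'' term by 1/2:
  drift     = (1/2) * (3*sin(x)/5) evaluated at B_t = 3*sin(B_t)/10
  diffusion = (-3*cos(x)/5) evaluated at B_t = -3*cos(B_t)/5
Therefore d(-3*sin(B_t)/5) = (3*sin(B_t)/10) dt + (-3*cos(B_t)/5) dB_t.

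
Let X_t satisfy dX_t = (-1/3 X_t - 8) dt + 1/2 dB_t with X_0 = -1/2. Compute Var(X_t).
Var(X_t) = 3/8 - 3*exp(-2*t/3)/8

The variance V(t) = Var(X_t) satisfies V'(t) = 2 a V(t) + c^2 with V(0) = 0 (drift coefficient is linear in X, diffusion is constant). With a = -1/3, c = 1/2, the solution is
  V(t) = (c^2 / (2 a)) * (exp(2 a t) - 1)
       = ((1/2)^2 / (2*(-1/3))) * (exp((-2/3) t) - 1)
       = 3/8 - 3*exp(-2*t/3)/8.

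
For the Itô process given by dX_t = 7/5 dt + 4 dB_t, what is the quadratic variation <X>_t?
<X>_t = 16*t

For an Itô process dX_t = a(t) dt + b(t) dB_t, the quadratic variation is <X>_t = int_0^t b(s)^2 ds (the drift term does not contribute). Here b(s) = 4, so
  b(s)^2 = 16.
Integrating from 0 to t:
  <X>_t = int_0^t (16) ds = 16*t.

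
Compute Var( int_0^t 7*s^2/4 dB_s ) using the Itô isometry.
Var = 49*t^5/80

The Itô integral of a deterministic integrand f(s) has mean 0 because each increment f(s) * (B_{s+ds} - B_s) has mean 0. By the Itô isometry:
  Var( int_0^t f(s) dB_s ) = E[ (int_0^t f(s) dB_s)^2 ] = int_0^t f(s)^2 ds.
Here f(s) = 7*s^2/4, so f(s)^2 = 49*s^4/16. Integrate:
  int_0^t (49*s^4/16) ds = 49*t^5/80.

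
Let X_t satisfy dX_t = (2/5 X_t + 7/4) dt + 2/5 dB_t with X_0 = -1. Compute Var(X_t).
Var(X_t) = exp(4*t/5)/5 - 1/5

The variance V(t) = Var(X_t) satisfies V'(t) = 2 a V(t) + c^2 with V(0) = 0 (drift coefficient is linear in X, diffusion is constant). With a = 2/5, c = 2/5, the solution is
  V(t) = (c^2 / (2 a)) * (exp(2 a t) - 1)
       = ((2/5)^2 / (2*(2/5))) * (exp((4/5) t) - 1)
       = exp(4*t/5)/5 - 1/5.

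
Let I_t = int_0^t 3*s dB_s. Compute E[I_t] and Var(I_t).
E[I_t] = 0; Var(I_t) = 3*t^3

The Itô integral of a deterministic integrand f(s) has mean 0 because each increment f(s) * (B_{s+ds} - B_s) has mean 0. By the Itô isometry:
  Var( int_0^t f(s) dB_s ) = E[ (int_0^t f(s) dB_s)^2 ] = int_0^t f(s)^2 ds.
Here f(s) = 3*s, so f(s)^2 = 9*s^2. Integrate:
  int_0^t (9*s^2) ds = 3*t^3.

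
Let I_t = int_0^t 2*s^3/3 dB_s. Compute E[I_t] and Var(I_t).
E[I_t] = 0; Var(I_t) = 4*t^7/63

The Itô integral of a deterministic integrand f(s) has mean 0 because each increment f(s) * (B_{s+ds} - B_s) has mean 0. By the Itô isometry:
  Var( int_0^t f(s) dB_s ) = E[ (int_0^t f(s) dB_s)^2 ] = int_0^t f(s)^2 ds.
Here f(s) = 2*s^3/3, so f(s)^2 = 4*s^6/9. Integrate:
  int_0^t (4*s^6/9) ds = 4*t^7/63.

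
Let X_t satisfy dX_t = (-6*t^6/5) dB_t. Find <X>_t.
<X>_t = 36*t^13/325

For an Itô process dX_t = a(t) dt + b(t) dB_t, the quadratic variation is <X>_t = int_0^t b(s)^2 ds (the drift term does not contribute). Here b(s) = -6*s^6/5, so
  b(s)^2 = 36*s^12/25.
Integrating from 0 to t:
  <X>_t = int_0^t (36*s^12/25) ds = 36*t^13/325.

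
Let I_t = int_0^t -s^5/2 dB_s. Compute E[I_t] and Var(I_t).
E[I_t] = 0; Var(I_t) = t^11/44

The Itô integral of a deterministic integrand f(s) has mean 0 because each increment f(s) * (B_{s+ds} - B_s) has mean 0. By the Itô isometry:
  Var( int_0^t f(s) dB_s ) = E[ (int_0^t f(s) dB_s)^2 ] = int_0^t f(s)^2 ds.
Here f(s) = -s^5/2, so f(s)^2 = s^10/4. Integrate:
  int_0^t (s^10/4) ds = t^11/44.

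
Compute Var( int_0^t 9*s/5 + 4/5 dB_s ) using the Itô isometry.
Var = t*(27*t^2 + 36*t + 16)/25

The Itô integral of a deterministic integrand f(s) has mean 0 because each increment f(s) * (B_{s+ds} - B_s) has mean 0. By the Itô isometry:
  Var( int_0^t f(s) dB_s ) = E[ (int_0^t f(s) dB_s)^2 ] = int_0^t f(s)^2 ds.
Here f(s) = 9*s/5 + 4/5, so f(s)^2 = (9*s + 4)^2/25. Integrate:
  int_0^t ((9*s + 4)^2/25) ds = t*(27*t^2 + 36*t + 16)/25.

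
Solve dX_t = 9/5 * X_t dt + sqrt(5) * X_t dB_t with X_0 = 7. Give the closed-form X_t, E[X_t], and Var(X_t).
X_t = 7 * exp((-7/10) t + (sqrt(5)) B_t); E[X_t] = 7*exp(9*t/5); Var(X_t) = 49*(exp(5*t) - 1)*exp(18*t/5)

For GBM dX = mu X dt + sigma X dB with X_0 = x_0, apply Itô to Y = log X: dY = (mu - sigma^2/2) dt + sigma dB, so Y_t = log(x_0) + (mu - sigma^2/2) t + sigma B_t and hence X_t = x_0 * exp((mu - sigma^2/2) t + sigma B_t).
With mu = 9/5, sigma = sqrt(5), x_0 = 7, this gives:
  X_t = 7 * exp((-7/10) * t + (sqrt(5)) * B_t).
Since sigma*B_t ~ Normal(0, sigma^2 t), E[exp(sigma*B_t)] = exp(sigma^2 t / 2); so E[X_t] = x_0 * exp((mu - sigma^2/2) t) * exp(sigma^2 t / 2) = x_0 * exp(mu t) = 7*exp(9*t/5).
Var(X_t) = E[X_t^2] - (E[X_t])^2 = x_0^2 * exp(2 mu t) * (exp(sigma^2 t) - 1) = 49*(exp(5*t) - 1)*exp(18*t/5).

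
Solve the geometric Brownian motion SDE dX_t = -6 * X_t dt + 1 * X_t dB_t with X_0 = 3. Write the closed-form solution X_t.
X_t = 3 * exp((-13/2) * t + (1) * B_t)

For GBM dX = mu X dt + sigma X dB with X_0 = x_0, apply Itô to Y = log X: dY = (mu - sigma^2/2) dt + sigma dB, so Y_t = log(x_0) + (mu - sigma^2/2) t + sigma B_t and hence X_t = x_0 * exp((mu - sigma^2/2) t + sigma B_t).
With mu = -6, sigma = 1, x_0 = 3, this gives:
  X_t = 3 * exp((-13/2) * t + (1) * B_t).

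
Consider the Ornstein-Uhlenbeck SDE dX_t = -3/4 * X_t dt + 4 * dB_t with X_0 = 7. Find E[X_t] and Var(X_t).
E[X_t] = 7*exp(-3*t/4); Var(X_t) = 32/3 - 32*exp(-3*t/2)/3

The OU SDE dX = -theta X dt + sigma dB admits the integrating factor exp(theta t): d(exp(theta t) X_t) = sigma exp(theta t) dB_t. Integrating from 0 to t:
  X_t = x_0 * exp(-theta t) + sigma * int_0^t exp(-theta (t-s)) dB_s.
The Itô integral has mean 0 and (by the Itô isometry) variance sigma^2 * int_0^t exp(-2 theta (t - s)) ds = sigma^2 * (1 - exp(-2 theta t)) / (2 theta).
With theta = 3/4, sigma = 4, x_0 = 7:
  E[X_t] = 7 * exp(-3/4 t) = 7*exp(-3*t/4)
  Var(X_t) = (4)^2 * (1 - exp(-2*3/4 t)) / (2 * 3/4) = 32/3 - 32*exp(-3*t/2)/3.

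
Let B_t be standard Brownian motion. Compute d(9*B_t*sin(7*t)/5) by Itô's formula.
d(9*B_t*sin(7*t)/5) = (63*B_t*cos(7*t)/5) dt + (9*sin(7*t)/5) dB_t

Itô's formula for f(t, x): d f(t, B_t) = (f_t + (1/2) f_xx) dt + f_x dB_t. Compute partials of f(t, x) = 9*x*sin(7*t)/5:
  f_t(t,x)  = 63*x*cos(7*t)/5
  f_x(t,x)  = 9*sin(7*t)/5
  f_xx(t,x) = 0
Assemble drift = f_t + (1/2) f_xx = 63*x*cos(7*t)/5 and diffusion = f_x = 9*sin(7*t)/5. Substituting x = B_t:
  d(9*B_t*sin(7*t)/5) = (63*B_t*cos(7*t)/5) dt + (9*sin(7*t)/5) dB_t.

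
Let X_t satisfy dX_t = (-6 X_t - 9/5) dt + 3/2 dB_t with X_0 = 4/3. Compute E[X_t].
E[X_t] = -3/10 + 49*exp(-6*t)/30

Taking expectations and using E[dB_t] = 0, the mean m(t) = E[X_t] satisfies the ODE m'(t) = a m(t) + b with m(0) = x_0. With a = -6, b = -9/5, x_0 = 4/3, the solution is
  m(t) = x_0 * exp(a t) + (b/a) * (exp(a t) - 1)
       = (4/3) * exp((-6) t) + ((-9/5)/(-6)) * (exp((-6) t) - 1)
       = -3/10 + 49*exp(-6*t)/30.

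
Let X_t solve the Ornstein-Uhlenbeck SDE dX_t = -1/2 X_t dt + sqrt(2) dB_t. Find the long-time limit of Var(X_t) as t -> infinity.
lim Var(X_t) = 2

The OU SDE dX = -theta X dt + sigma dB admits the integrating factor exp(theta t): d(exp(theta t) X_t) = sigma exp(theta t) dB_t. Integrating from 0 to t gives X_t = x_0 * exp(-theta t) + sigma * int_0^t exp(-theta (t-s)) dB_s for any initial x_0. The Itô integral has variance (by the Itô isometry) sigma^2 * int_0^t exp(-2 theta (t - s)) ds = sigma^2 * (1 - exp(-2 theta t)) / (2 theta), independent of x_0.
With theta = 1/2, sigma = sqrt(2):
  Var(X_t) = (sqrt(2))^2 * (1 - exp(-2*1/2 t)) / (2 * 1/2) = 2 - 2*exp(-t).
As t -> infinity, exp(-2*1/2 t) -> 0, so the stationary variance is sigma^2 / (2 theta) = 2.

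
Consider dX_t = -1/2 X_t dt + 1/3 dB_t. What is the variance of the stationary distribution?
lim Var(X_t) = 1/9

The OU SDE dX = -theta X dt + sigma dB admits the integrating factor exp(theta t): d(exp(theta t) X_t) = sigma exp(theta t) dB_t. Integrating from 0 to t gives X_t = x_0 * exp(-theta t) + sigma * int_0^t exp(-theta (t-s)) dB_s for any initial x_0. The Itô integral has variance (by the Itô isometry) sigma^2 * int_0^t exp(-2 theta (t - s)) ds = sigma^2 * (1 - exp(-2 theta t)) / (2 theta), independent of x_0.
With theta = 1/2, sigma = 1/3:
  Var(X_t) = (1/3)^2 * (1 - exp(-2*1/2 t)) / (2 * 1/2) = (exp(t) - 1)*exp(-t)/9.
As t -> infinity, exp(-2*1/2 t) -> 0, so the stationary variance is sigma^2 / (2 theta) = 1/9.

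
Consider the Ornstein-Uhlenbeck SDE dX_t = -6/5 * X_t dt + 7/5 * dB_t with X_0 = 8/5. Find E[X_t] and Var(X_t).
E[X_t] = 8*exp(-6*t/5)/5; Var(X_t) = 49/60 - 49*exp(-12*t/5)/60

The OU SDE dX = -theta X dt + sigma dB admits the integrating factor exp(theta t): d(exp(theta t) X_t) = sigma exp(theta t) dB_t. Integrating from 0 to t:
  X_t = x_0 * exp(-theta t) + sigma * int_0^t exp(-theta (t-s)) dB_s.
The Itô integral has mean 0 and (by the Itô isometry) variance sigma^2 * int_0^t exp(-2 theta (t - s)) ds = sigma^2 * (1 - exp(-2 theta t)) / (2 theta).
With theta = 6/5, sigma = 7/5, x_0 = 8/5:
  E[X_t] = 8/5 * exp(-6/5 t) = 8*exp(-6*t/5)/5
  Var(X_t) = (7/5)^2 * (1 - exp(-2*6/5 t)) / (2 * 6/5) = 49/60 - 49*exp(-12*t/5)/60.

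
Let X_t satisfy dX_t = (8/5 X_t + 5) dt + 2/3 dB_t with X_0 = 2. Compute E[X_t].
E[X_t] = 41*exp(8*t/5)/8 - 25/8

Taking expectations and using E[dB_t] = 0, the mean m(t) = E[X_t] satisfies the ODE m'(t) = a m(t) + b with m(0) = x_0. With a = 8/5, b = 5, x_0 = 2, the solution is
  m(t) = x_0 * exp(a t) + (b/a) * (exp(a t) - 1)
       = 2 * exp((8/5) t) + (5/(8/5)) * (exp((8/5) t) - 1)
       = 41*exp(8*t/5)/8 - 25/8.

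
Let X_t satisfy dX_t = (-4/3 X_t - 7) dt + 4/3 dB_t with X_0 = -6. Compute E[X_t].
E[X_t] = -21/4 - 3*exp(-4*t/3)/4

Taking expectations and using E[dB_t] = 0, the mean m(t) = E[X_t] satisfies the ODE m'(t) = a m(t) + b with m(0) = x_0. With a = -4/3, b = -7, x_0 = -6, the solution is
  m(t) = x_0 * exp(a t) + (b/a) * (exp(a t) - 1)
       = (-6) * exp((-4/3) t) + ((-7)/(-4/3)) * (exp((-4/3) t) - 1)
       = -21/4 - 3*exp(-4*t/3)/4.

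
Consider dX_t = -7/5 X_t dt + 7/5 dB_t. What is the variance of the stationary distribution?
lim Var(X_t) = 7/10

The OU SDE dX = -theta X dt + sigma dB admits the integrating factor exp(theta t): d(exp(theta t) X_t) = sigma exp(theta t) dB_t. Integrating from 0 to t gives X_t = x_0 * exp(-theta t) + sigma * int_0^t exp(-theta (t-s)) dB_s for any initial x_0. The Itô integral has variance (by the Itô isometry) sigma^2 * int_0^t exp(-2 theta (t - s)) ds = sigma^2 * (1 - exp(-2 theta t)) / (2 theta), independent of x_0.
With theta = 7/5, sigma = 7/5:
  Var(X_t) = (7/5)^2 * (1 - exp(-2*7/5 t)) / (2 * 7/5) = 7/10 - 7*exp(-14*t/5)/10.
As t -> infinity, exp(-2*7/5 t) -> 0, so the stationary variance is sigma^2 / (2 theta) = 7/10.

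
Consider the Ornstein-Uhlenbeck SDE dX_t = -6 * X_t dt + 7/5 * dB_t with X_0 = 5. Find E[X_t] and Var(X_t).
E[X_t] = 5*exp(-6*t); Var(X_t) = 49/300 - 49*exp(-12*t)/300

The OU SDE dX = -theta X dt + sigma dB admits the integrating factor exp(theta t): d(exp(theta t) X_t) = sigma exp(theta t) dB_t. Integrating from 0 to t:
  X_t = x_0 * exp(-theta t) + sigma * int_0^t exp(-theta (t-s)) dB_s.
The Itô integral has mean 0 and (by the Itô isometry) variance sigma^2 * int_0^t exp(-2 theta (t - s)) ds = sigma^2 * (1 - exp(-2 theta t)) / (2 theta).
With theta = 6, sigma = 7/5, x_0 = 5:
  E[X_t] = 5 * exp(-6 t) = 5*exp(-6*t)
  Var(X_t) = (7/5)^2 * (1 - exp(-2*6 t)) / (2 * 6) = 49/300 - 49*exp(-12*t)/300.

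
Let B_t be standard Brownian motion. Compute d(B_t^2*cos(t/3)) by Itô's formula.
d(B_t^2*cos(t/3)) = (-B_t^2*sin(t/3)/3 + cos(t/3)) dt + (2*B_t*cos(t/3)) dB_t

Itô's formula for f(t, x): d f(t, B_t) = (f_t + (1/2) f_xx) dt + f_x dB_t. Compute partials of f(t, x) = x^2*cos(t/3):
  f_t(t,x)  = -x^2*sin(t/3)/3
  f_x(t,x)  = 2*x*cos(t/3)
  f_xx(t,x) = 2*cos(t/3)
Assemble drift = f_t + (1/2) f_xx = -x^2*sin(t/3)/3 + cos(t/3) and diffusion = f_x = 2*x*cos(t/3). Substituting x = B_t:
  d(B_t^2*cos(t/3)) = (-B_t^2*sin(t/3)/3 + cos(t/3)) dt + (2*B_t*cos(t/3)) dB_t.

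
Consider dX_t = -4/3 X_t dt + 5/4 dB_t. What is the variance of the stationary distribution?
lim Var(X_t) = 75/128

The OU SDE dX = -theta X dt + sigma dB admits the integrating factor exp(theta t): d(exp(theta t) X_t) = sigma exp(theta t) dB_t. Integrating from 0 to t gives X_t = x_0 * exp(-theta t) + sigma * int_0^t exp(-theta (t-s)) dB_s for any initial x_0. The Itô integral has variance (by the Itô isometry) sigma^2 * int_0^t exp(-2 theta (t - s)) ds = sigma^2 * (1 - exp(-2 theta t)) / (2 theta), independent of x_0.
With theta = 4/3, sigma = 5/4:
  Var(X_t) = (5/4)^2 * (1 - exp(-2*4/3 t)) / (2 * 4/3) = 75/128 - 75*exp(-8*t/3)/128.
As t -> infinity, exp(-2*4/3 t) -> 0, so the stationary variance is sigma^2 / (2 theta) = 75/128.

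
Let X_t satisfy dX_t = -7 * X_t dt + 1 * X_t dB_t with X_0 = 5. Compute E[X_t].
E[X_t] = 5*exp(-7*t)

For GBM dX = mu X dt + sigma X dB with X_0 = x_0, apply Itô to Y = log X: dY = (mu - sigma^2/2) dt + sigma dB, so Y_t = log(x_0) + (mu - sigma^2/2) t + sigma B_t and hence X_t = x_0 * exp((mu - sigma^2/2) t + sigma B_t).
With mu = -7, sigma = 1, x_0 = 5, this gives:
  X_t = 5 * exp((-15/2) * t + (1) * B_t).
Since sigma*B_t ~ Normal(0, sigma^2 t), E[exp(sigma*B_t)] = exp(sigma^2 t / 2); so E[X_t] = x_0 * exp((mu - sigma^2/2) t) * exp(sigma^2 t / 2) = x_0 * exp(mu t) = 5*exp(-7*t).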